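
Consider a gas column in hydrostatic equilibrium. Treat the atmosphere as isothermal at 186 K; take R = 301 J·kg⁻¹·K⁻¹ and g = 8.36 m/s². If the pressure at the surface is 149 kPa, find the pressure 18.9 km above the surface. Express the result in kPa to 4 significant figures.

P ≈ 8.862 kPa

Scale height: H = RT/g = 301 × 186 / 8.36 = 6696.9 m.
Barometric formula: P = P₀ exp(−z/H).
z/H = 18900/6696.9 = 2.8222; exp(−2.8222) = 0.059475.
P = 149 × 0.059475 = 8.8618 kPa.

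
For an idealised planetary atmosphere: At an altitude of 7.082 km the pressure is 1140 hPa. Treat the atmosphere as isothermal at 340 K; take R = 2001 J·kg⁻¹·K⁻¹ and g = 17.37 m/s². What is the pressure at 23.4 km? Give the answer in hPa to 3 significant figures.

Scale height: H = RT/g = 2001 × 340 / 17.37 = 39168 m.
Between two levels, P₂ = P₁ exp(−Δz/H) with Δz = z₂ − z₁.
Δz = 23400 − 7082.0 = 16318 m; Δz/H = 16318/39168 = 0.41662.
P₂ = 1140 × exp(−0.41662) = 1140 × 0.65927 = 751.57 hPa.

P ≈ 752 hPa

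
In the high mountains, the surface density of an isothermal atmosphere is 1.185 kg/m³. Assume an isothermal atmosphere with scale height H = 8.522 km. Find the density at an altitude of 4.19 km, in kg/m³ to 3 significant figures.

In an isothermal atmosphere, density decays like pressure: ρ = ρ₀ exp(−z/H).
z/H = 4190.0/8522.0 = 0.49167; exp(−0.49167) = 0.61160.
ρ = 1.185 × 0.61160 = 0.72475 kg/m³.

ρ ≈ 0.725 kg/m³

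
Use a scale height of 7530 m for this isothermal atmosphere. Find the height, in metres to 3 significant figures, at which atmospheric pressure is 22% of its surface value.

z ≈ 11400 m

Set P/P₀ = exp(−z/H) = 0.22, so z = −H ln(0.22).
−ln(0.22) = 1.5141; z = 7530.0 × 1.5141 = 11401 m.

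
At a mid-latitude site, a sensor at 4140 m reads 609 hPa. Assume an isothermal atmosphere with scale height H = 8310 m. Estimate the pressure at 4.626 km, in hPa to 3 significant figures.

Between two levels, P₂ = P₁ exp(−Δz/H) with Δz = z₂ − z₁.
Δz = 4626.0 − 4140.0 = 486.00 m; Δz/H = 486.00/8310.0 = 0.058484.
P₂ = 609 × exp(−0.058484) = 609 × 0.94319 = 574.40 hPa.

P ≈ 574 hPa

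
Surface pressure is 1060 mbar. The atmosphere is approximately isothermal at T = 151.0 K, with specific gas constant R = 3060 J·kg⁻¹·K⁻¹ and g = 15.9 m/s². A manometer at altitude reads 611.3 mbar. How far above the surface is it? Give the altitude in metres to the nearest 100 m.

z ≈ 16000 m

Scale height: H = RT/g = 3060 × 151.0 / 15.9 = 29060 m.
Invert the barometric formula: z = H ln(P₀/P).
P₀/P = 1060/611.3 = 1.7340; ln(1.7340) = 0.55043.
z = 29060 × 0.55043 = 15995 m.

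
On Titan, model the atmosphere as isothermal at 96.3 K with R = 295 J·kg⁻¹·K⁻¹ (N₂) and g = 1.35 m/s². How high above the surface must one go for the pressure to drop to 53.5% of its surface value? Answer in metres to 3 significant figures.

z ≈ 13200 m

Scale height: H = RT/g = 295 × 96.3 / 1.35 = 21043 m.
Set P/P₀ = exp(−z/H) = 0.535, so z = −H ln(0.535).
−ln(0.535) = 0.62549; z = 21043 × 0.62549 = 13162 m.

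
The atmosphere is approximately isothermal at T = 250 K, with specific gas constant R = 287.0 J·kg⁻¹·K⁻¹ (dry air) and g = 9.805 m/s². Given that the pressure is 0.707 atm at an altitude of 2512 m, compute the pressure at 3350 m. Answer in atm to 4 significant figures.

Scale height: H = RT/g = 287.0 × 250 / 9.805 = 7317.7 m.
Between two levels, P₂ = P₁ exp(−Δz/H) with Δz = z₂ − z₁.
Δz = 3350.0 − 2512.0 = 838.00 m; Δz/H = 838.00/7317.7 = 0.11452.
P₂ = 0.707 × exp(−0.11452) = 0.707 × 0.89179 = 0.63050 atm.

P ≈ 0.6305 atm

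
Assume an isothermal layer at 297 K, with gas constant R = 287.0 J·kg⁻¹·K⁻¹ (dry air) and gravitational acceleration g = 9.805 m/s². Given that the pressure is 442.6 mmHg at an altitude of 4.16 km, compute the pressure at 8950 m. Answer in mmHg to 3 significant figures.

P ≈ 255 mmHg

Scale height: H = RT/g = 287.0 × 297 / 9.805 = 8693.4 m.
Between two levels, P₂ = P₁ exp(−Δz/H) with Δz = z₂ − z₁.
Δz = 8950.0 − 4160.0 = 4790.0 m; Δz/H = 4790.0/8693.4 = 0.55099.
P₂ = 442.6 × exp(−0.55099) = 442.6 × 0.57638 = 255.11 mmHg.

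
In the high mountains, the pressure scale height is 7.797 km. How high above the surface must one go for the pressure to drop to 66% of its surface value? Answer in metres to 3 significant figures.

z ≈ 3240 m

Set P/P₀ = exp(−z/H) = 0.66, so z = −H ln(0.66).
−ln(0.66) = 0.41552; z = 7797.0 × 0.41552 = 3239.8 m.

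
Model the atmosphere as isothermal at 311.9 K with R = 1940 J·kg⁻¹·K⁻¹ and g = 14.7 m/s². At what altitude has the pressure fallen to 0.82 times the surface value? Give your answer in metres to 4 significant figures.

z ≈ 8169 m

Scale height: H = RT/g = 1940 × 311.9 / 14.7 = 41162 m.
Set P/P₀ = exp(−z/H) = 0.82, so z = −H ln(0.82).
−ln(0.82) = 0.19845; z = 41162 × 0.19845 = 8168.6 m.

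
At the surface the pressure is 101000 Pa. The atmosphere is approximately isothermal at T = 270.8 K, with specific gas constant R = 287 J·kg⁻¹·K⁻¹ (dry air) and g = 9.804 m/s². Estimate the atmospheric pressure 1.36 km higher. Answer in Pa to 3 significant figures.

Scale height: H = RT/g = 287 × 270.8 / 9.804 = 7927.3 m.
Barometric formula: P = P₀ exp(−z/H).
z/H = 1360.0/7927.3 = 0.17156; exp(−0.17156) = 0.84235.
P = 101000 × 0.84235 = 85077 Pa.

P ≈ 85100 Pa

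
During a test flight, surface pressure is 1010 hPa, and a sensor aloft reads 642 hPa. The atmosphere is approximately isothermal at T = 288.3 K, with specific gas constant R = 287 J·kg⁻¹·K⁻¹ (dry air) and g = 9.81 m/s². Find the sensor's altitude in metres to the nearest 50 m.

z ≈ 3800 m

Scale height: H = RT/g = 287 × 288.3 / 9.81 = 8434.5 m.
Invert the barometric formula: z = H ln(P₀/P).
P₀/P = 1010/642 = 1.5732; ln(1.5732) = 0.45311.
z = 8434.5 × 0.45311 = 3821.8 m.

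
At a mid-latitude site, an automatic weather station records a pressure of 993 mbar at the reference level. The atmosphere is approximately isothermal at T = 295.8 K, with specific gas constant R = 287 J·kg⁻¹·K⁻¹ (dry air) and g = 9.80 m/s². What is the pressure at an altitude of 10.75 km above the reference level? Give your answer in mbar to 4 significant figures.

Scale height: H = RT/g = 287 × 295.8 / 9.80 = 8662.7 m.
Barometric formula: P = P₀ exp(−z/H).
z/H = 10750/8662.7 = 1.2410; exp(−1.2410) = 0.28909.
P = 993 × 0.28909 = 287.07 mbar.

P ≈ 287.1 mbar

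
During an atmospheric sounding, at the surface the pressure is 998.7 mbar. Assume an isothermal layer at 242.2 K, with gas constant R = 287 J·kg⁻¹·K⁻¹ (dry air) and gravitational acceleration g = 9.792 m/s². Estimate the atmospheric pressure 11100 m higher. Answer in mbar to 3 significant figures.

P ≈ 209 mbar

Scale height: H = RT/g = 287 × 242.2 / 9.792 = 7098.8 m.
Barometric formula: P = P₀ exp(−z/H).
z/H = 11100/7098.8 = 1.5636; exp(−1.5636) = 0.20938.
P = 998.7 × 0.20938 = 209.11 mbar.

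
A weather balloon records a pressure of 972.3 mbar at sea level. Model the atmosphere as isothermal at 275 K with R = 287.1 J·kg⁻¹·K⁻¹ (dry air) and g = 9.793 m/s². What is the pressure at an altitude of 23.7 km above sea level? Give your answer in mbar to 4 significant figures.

P ≈ 51.42 mbar

Scale height: H = RT/g = 287.1 × 275 / 9.793 = 8062.1 m.
Barometric formula: P = P₀ exp(−z/H).
z/H = 23700/8062.1 = 2.9397; exp(−2.9397) = 0.052882.
P = 972.3 × 0.052882 = 51.417 mbar.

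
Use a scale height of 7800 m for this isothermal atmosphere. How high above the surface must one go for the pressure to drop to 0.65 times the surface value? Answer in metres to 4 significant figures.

Set P/P₀ = exp(−z/H) = 0.65, so z = −H ln(0.65).
−ln(0.65) = 0.43078; z = 7800.0 × 0.43078 = 3360.1 m.

z ≈ 3360 m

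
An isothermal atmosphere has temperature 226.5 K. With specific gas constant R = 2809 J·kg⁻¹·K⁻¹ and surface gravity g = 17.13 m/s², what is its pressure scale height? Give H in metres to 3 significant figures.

The scale height of an isothermal atmosphere is H = RT/g.
H = 2809 × 226.5 / 17.13 = 636240/17.13 = 37142 m.

H ≈ 37100 m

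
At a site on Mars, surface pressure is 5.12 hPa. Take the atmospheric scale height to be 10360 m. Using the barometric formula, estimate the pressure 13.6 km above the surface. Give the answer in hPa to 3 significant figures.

Barometric formula: P = P₀ exp(−z/H).
z/H = 13600/10360 = 1.3127; exp(−1.3127) = 0.26909.
P = 5.12 × 0.26909 = 1.3777 hPa.

P ≈ 1.38 hPa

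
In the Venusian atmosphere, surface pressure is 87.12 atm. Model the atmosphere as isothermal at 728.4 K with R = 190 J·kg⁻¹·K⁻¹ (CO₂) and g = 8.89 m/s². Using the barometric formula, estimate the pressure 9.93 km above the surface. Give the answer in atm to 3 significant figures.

P ≈ 46.0 atm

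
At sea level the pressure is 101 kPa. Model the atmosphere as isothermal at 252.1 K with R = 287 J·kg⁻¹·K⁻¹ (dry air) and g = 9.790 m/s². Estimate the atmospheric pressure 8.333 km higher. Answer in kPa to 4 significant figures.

Scale height: H = RT/g = 287 × 252.1 / 9.790 = 7390.5 m.
Barometric formula: P = P₀ exp(−z/H).
z/H = 8333.0/7390.5 = 1.1275; exp(−1.1275) = 0.32384.
P = 101 × 0.32384 = 32.708 kPa.

P ≈ 32.71 kPa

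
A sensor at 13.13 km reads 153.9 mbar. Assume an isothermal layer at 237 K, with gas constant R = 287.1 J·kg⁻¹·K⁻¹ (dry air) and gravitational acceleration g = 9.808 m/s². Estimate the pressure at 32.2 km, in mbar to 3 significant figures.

Scale height: H = RT/g = 287.1 × 237 / 9.808 = 6937.5 m.
Between two levels, P₂ = P₁ exp(−Δz/H) with Δz = z₂ − z₁.
Δz = 32200 − 13130 = 19070 m; Δz/H = 19070/6937.5 = 2.7488.
P₂ = 153.9 × exp(−2.7488) = 153.9 × 0.064005 = 9.8504 mbar.

P ≈ 9.85 mbar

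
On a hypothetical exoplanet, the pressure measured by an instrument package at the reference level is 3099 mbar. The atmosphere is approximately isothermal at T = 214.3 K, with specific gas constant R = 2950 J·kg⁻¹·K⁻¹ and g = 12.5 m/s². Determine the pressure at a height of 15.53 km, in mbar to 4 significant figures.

P ≈ 2280 mbar

Scale height: H = RT/g = 2950 × 214.3 / 12.5 = 50575 m.
Barometric formula: P = P₀ exp(−z/H).
z/H = 15530/50575 = 0.30707; exp(−0.30707) = 0.73560.
P = 3099 × 0.73560 = 2279.6 mbar.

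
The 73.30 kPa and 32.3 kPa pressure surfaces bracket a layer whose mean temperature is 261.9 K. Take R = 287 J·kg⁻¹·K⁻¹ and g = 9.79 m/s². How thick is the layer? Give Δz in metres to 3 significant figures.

Hypsometric equation: Δz = (R T̄/g) ln(P₁/P₂).
R T̄/g = 287 × 261.9 / 9.79 = 7677.8 m.
ln(73.30/32.3) = ln(2.2693) = 0.81947.
Δz = 7677.8 × 0.81947 = 6291.7 m.

Δz ≈ 6290 m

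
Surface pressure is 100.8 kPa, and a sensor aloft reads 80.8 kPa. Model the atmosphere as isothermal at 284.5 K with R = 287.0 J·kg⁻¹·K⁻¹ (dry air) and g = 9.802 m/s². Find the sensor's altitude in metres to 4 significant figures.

z ≈ 1842 m

Scale height: H = RT/g = 287.0 × 284.5 / 9.802 = 8330.1 m.
Invert the barometric formula: z = H ln(P₀/P).
P₀/P = 100.8/80.8 = 1.2475; ln(1.2475) = 0.22114.
z = 8330.1 × 0.22114 = 1842.1 m.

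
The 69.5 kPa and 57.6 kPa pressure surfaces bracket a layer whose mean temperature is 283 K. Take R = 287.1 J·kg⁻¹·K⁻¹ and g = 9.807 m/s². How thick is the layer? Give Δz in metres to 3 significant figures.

Δz ≈ 1560 m

Hypsometric equation: Δz = (R T̄/g) ln(P₁/P₂).
R T̄/g = 287.1 × 283 / 9.807 = 8284.8 m.
ln(69.5/57.6) = ln(1.2066) = 0.18781.
Δz = 8284.8 × 0.18781 = 1556.0 m.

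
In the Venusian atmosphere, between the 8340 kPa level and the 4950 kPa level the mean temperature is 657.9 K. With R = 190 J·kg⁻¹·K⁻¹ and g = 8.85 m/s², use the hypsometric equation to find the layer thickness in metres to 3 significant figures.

Δz ≈ 7370 m

Hypsometric equation: Δz = (R T̄/g) ln(P₁/P₂).
R T̄/g = 190 × 657.9 / 8.85 = 14124 m.
ln(8340/4950) = ln(1.6848) = 0.52165.
Δz = 14124 × 0.52165 = 7367.8 m.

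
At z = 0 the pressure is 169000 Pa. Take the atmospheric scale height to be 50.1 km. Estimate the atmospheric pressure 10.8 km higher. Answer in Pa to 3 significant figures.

P ≈ 136000 Pa

Barometric formula: P = P₀ exp(−z/H).
z/H = 10800/50100 = 0.21557; exp(−0.21557) = 0.80608.
P = 169000 × 0.80608 = 136230 Pa.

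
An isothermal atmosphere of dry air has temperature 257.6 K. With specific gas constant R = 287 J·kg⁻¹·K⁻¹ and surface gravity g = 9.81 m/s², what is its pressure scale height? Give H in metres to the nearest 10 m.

The scale height of an isothermal atmosphere is H = RT/g.
H = 287 × 257.6 / 9.81 = 73931/9.81 = 7536.3 m.

H ≈ 7540 m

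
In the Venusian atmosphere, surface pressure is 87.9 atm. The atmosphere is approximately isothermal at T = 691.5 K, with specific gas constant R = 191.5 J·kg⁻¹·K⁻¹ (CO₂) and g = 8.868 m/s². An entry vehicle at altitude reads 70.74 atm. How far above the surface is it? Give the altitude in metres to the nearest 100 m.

z ≈ 3200 m

Scale height: H = RT/g = 191.5 × 691.5 / 8.868 = 14933 m.
Invert the barometric formula: z = H ln(P₀/P).
P₀/P = 87.9/70.74 = 1.2426; ln(1.2426) = 0.21721.
z = 14933 × 0.21721 = 3243.6 m.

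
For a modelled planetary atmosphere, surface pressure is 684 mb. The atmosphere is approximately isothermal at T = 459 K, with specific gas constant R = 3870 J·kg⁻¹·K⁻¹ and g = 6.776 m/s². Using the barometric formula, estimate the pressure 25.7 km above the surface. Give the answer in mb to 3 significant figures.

P ≈ 620 mb

Scale height: H = RT/g = 3870 × 459 / 6.776 = 262150 m.
Barometric formula: P = P₀ exp(−z/H).
z/H = 25700/262150 = 0.098035; exp(−0.098035) = 0.90662.
P = 684 × 0.90662 = 620.13 mb.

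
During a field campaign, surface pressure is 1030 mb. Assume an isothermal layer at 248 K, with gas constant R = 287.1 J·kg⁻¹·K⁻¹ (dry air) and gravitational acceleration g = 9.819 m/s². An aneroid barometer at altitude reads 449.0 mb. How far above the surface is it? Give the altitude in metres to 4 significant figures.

z ≈ 6021 m

Scale height: H = RT/g = 287.1 × 248 / 9.819 = 7251.3 m.
Invert the barometric formula: z = H ln(P₀/P).
P₀/P = 1030/449.0 = 2.2940; ln(2.2940) = 0.83030.
z = 7251.3 × 0.83030 = 6020.8 m.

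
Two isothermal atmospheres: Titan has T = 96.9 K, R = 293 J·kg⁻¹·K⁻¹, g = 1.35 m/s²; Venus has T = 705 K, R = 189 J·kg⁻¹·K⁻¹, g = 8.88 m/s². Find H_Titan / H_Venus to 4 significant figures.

H = RT/g for each body.
H_Titan = 293 × 96.9 / 1.35 = 21031 m.
H_Venus = 189 × 705 / 8.88 = 15005 m.
H_Titan/H_Venus = 21031/15005 = 1.4016.

H_Titan/H_Venus ≈ 1.402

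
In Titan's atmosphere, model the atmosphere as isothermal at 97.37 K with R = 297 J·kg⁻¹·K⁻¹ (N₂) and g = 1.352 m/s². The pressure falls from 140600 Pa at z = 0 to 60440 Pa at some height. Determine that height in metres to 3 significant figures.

z ≈ 18100 m

Scale height: H = RT/g = 297 × 97.37 / 1.352 = 21390 m.
Invert the barometric formula: z = H ln(P₀/P).
P₀/P = 140600/60440 = 2.3263; ln(2.3263) = 0.84428.
z = 21390 × 0.84428 = 18059 m.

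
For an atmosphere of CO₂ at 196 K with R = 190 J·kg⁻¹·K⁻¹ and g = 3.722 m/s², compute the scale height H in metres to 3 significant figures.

H ≈ 10000 m

The scale height of an isothermal atmosphere is H = RT/g.
H = 190 × 196 / 3.722 = 37240/3.722 = 10005 m.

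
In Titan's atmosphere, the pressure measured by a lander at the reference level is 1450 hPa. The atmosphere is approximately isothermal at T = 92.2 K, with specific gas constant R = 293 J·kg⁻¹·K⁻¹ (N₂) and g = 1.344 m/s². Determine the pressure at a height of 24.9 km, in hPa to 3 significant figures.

P ≈ 420 hPa

Scale height: H = RT/g = 293 × 92.2 / 1.344 = 20100 m.
Barometric formula: P = P₀ exp(−z/H).
z/H = 24900/20100 = 1.2388; exp(−1.2388) = 0.28973.
P = 1450 × 0.28973 = 420.11 hPa.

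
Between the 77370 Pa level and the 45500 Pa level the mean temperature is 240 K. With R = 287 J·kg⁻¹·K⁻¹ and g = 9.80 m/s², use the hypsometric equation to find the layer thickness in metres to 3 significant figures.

Hypsometric equation: Δz = (R T̄/g) ln(P₁/P₂).
R T̄/g = 287 × 240 / 9.80 = 7028.6 m.
ln(77370/45500) = ln(1.7004) = 0.53086.
Δz = 7028.6 × 0.53086 = 3731.2 m.

Δz ≈ 3730 m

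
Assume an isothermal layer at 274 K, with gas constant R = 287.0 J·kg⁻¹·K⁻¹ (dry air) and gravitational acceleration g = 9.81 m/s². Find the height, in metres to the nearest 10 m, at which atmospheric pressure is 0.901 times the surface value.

z ≈ 840 m

Scale height: H = RT/g = 287.0 × 274 / 9.81 = 8016.1 m.
Set P/P₀ = exp(−z/H) = 0.901, so z = −H ln(0.901).
−ln(0.901) = 0.10425; z = 8016.1 × 0.10425 = 835.68 m.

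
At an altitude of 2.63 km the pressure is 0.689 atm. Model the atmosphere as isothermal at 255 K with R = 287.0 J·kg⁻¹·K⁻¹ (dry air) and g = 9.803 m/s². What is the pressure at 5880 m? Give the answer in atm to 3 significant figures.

P ≈ 0.446 atm

Scale height: H = RT/g = 287.0 × 255 / 9.803 = 7465.6 m.
Between two levels, P₂ = P₁ exp(−Δz/H) with Δz = z₂ − z₁.
Δz = 5880.0 − 2630.0 = 3250.0 m; Δz/H = 3250.0/7465.6 = 0.43533.
P₂ = 0.689 × exp(−0.43533) = 0.689 × 0.64705 = 0.44582 atm.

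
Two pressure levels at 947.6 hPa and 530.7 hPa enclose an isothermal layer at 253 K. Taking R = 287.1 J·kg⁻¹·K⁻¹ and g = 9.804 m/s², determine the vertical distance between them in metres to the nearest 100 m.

Δz ≈ 4300 m

Hypsometric equation: Δz = (R T̄/g) ln(P₁/P₂).
R T̄/g = 287.1 × 253 / 9.804 = 7408.8 m.
ln(947.6/530.7) = ln(1.7856) = 0.57975.
Δz = 7408.8 × 0.57975 = 4295.3 m.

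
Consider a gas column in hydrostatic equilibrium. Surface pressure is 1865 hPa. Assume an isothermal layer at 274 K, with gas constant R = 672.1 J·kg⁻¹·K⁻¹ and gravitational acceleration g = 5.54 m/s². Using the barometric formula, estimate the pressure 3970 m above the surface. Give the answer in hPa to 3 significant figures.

P ≈ 1660 hPa

Scale height: H = RT/g = 672.1 × 274 / 5.54 = 33241 m.
Barometric formula: P = P₀ exp(−z/H).
z/H = 3970.0/33241 = 0.11943; exp(−0.11943) = 0.88743.
P = 1865 × 0.88743 = 1655.1 hPa.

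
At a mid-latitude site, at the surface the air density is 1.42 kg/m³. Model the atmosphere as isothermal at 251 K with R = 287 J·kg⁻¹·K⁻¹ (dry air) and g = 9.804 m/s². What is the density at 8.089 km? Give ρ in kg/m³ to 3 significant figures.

ρ ≈ 0.472 kg/m³

Scale height: H = RT/g = 287 × 251 / 9.804 = 7347.7 m.
In an isothermal atmosphere, density decays like pressure: ρ = ρ₀ exp(−z/H).
z/H = 8089.0/7347.7 = 1.1009; exp(−1.1009) = 0.33257.
ρ = 1.42 × 0.33257 = 0.47225 kg/m³.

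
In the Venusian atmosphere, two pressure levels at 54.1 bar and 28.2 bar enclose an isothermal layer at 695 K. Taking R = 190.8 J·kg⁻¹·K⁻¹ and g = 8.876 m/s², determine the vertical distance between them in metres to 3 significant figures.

Δz ≈ 9730 m

Hypsometric equation: Δz = (R T̄/g) ln(P₁/P₂).
R T̄/g = 190.8 × 695 / 8.876 = 14940 m.
ln(54.1/28.2) = ln(1.9184) = 0.65149.
Δz = 14940 × 0.65149 = 9733.3 m.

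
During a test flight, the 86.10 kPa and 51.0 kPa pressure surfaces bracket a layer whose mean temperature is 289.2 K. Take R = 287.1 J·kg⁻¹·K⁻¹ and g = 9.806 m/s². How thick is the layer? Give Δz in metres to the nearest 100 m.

Hypsometric equation: Δz = (R T̄/g) ln(P₁/P₂).
R T̄/g = 287.1 × 289.2 / 9.806 = 8467.2 m.
ln(86.10/51.0) = ln(1.6882) = 0.52366.
Δz = 8467.2 × 0.52366 = 4433.9 m.

Δz ≈ 4400 m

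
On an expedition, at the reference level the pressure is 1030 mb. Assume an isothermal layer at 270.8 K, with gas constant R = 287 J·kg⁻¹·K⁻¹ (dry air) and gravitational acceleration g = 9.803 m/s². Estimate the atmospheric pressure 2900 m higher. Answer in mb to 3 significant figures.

P ≈ 714 mb

Scale height: H = RT/g = 287 × 270.8 / 9.803 = 7928.1 m.
Barometric formula: P = P₀ exp(−z/H).
z/H = 2900.0/7928.1 = 0.36579; exp(−0.36579) = 0.69365.
P = 1030 × 0.69365 = 714.46 mb.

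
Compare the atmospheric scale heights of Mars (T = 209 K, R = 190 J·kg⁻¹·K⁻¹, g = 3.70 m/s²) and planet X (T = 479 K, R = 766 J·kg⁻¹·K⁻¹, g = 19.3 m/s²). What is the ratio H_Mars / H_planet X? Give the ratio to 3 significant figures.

H_Mars/H_planet X ≈ 0.565

H = RT/g for each body.
H_Mars = 190 × 209 / 3.70 = 10732 m.
H_planet X = 766 × 479 / 19.3 = 19011 m.
H_Mars/H_planet X = 10732/19011 = 0.56452.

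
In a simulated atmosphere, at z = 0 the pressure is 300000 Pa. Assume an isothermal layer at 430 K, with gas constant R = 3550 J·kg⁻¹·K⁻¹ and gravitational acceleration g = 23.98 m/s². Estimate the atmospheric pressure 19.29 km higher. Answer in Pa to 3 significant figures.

P ≈ 222000 Pa

Scale height: H = RT/g = 3550 × 430 / 23.98 = 63657 m.
Barometric formula: P = P₀ exp(−z/H).
z/H = 19290/63657 = 0.30303; exp(−0.30303) = 0.73858.
P = 300000 × 0.73858 = 221570 Pa.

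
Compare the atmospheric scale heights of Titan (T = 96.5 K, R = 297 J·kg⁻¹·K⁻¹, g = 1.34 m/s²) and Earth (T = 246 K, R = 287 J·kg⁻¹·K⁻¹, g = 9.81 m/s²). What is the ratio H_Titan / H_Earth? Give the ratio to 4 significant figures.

H = RT/g for each body.
H_Titan = 297 × 96.5 / 1.34 = 21388 m.
H_Earth = 287 × 246 / 9.81 = 7196.9 m.
H_Titan/H_Earth = 21388/7196.9 = 2.9718.

H_Titan/H_Earth ≈ 2.972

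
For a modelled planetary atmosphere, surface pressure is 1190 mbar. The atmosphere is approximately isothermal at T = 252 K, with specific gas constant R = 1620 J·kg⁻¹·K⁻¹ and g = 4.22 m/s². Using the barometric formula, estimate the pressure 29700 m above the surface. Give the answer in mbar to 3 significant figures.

Scale height: H = RT/g = 1620 × 252 / 4.22 = 96739 m.
Barometric formula: P = P₀ exp(−z/H).
z/H = 29700/96739 = 0.30701; exp(−0.30701) = 0.73564.
P = 1190 × 0.73564 = 875.41 mbar.

P ≈ 875 mbar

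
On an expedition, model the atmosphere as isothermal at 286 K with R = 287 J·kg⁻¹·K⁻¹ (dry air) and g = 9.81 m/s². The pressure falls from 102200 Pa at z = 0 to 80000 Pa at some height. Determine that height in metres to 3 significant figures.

z ≈ 2050 m

Scale height: H = RT/g = 287 × 286 / 9.81 = 8367.2 m.
Invert the barometric formula: z = H ln(P₀/P).
P₀/P = 102200/80000 = 1.2775; ln(1.2775) = 0.24491.
z = 8367.2 × 0.24491 = 2049.2 m.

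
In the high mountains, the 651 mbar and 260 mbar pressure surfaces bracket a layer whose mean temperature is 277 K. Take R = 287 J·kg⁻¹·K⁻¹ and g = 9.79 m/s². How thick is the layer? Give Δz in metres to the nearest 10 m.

Δz ≈ 7450 m

Hypsometric equation: Δz = (R T̄/g) ln(P₁/P₂).
R T̄/g = 287 × 277 / 9.79 = 8120.4 m.
ln(651/260) = ln(2.5038) = 0.91781.
Δz = 8120.4 × 0.91781 = 7453.0 m.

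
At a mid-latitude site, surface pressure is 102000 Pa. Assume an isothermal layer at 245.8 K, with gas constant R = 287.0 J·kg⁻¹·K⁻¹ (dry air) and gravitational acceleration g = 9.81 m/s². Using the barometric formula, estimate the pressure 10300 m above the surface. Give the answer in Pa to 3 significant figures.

P ≈ 24400 Pa

Scale height: H = RT/g = 287.0 × 245.8 / 9.81 = 7191.1 m.
Barometric formula: P = P₀ exp(−z/H).
z/H = 10300/7191.1 = 1.4323; exp(−1.4323) = 0.23876.
P = 102000 × 0.23876 = 24354 Pa.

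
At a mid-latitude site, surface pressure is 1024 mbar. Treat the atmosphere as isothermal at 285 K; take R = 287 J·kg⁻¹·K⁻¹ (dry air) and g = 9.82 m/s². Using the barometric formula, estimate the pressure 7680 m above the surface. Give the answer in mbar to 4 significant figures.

Scale height: H = RT/g = 287 × 285 / 9.82 = 8329.4 m.
Barometric formula: P = P₀ exp(−z/H).
z/H = 7680.0/8329.4 = 0.92204; exp(−0.92204) = 0.39771.
P = 1024 × 0.39771 = 407.26 mbar.

P ≈ 407.3 mbar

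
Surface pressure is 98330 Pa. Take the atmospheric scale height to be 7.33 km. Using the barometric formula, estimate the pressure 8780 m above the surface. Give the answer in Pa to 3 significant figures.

Barometric formula: P = P₀ exp(−z/H).
z/H = 8780.0/7330.0 = 1.1978; exp(−1.1978) = 0.30186.
P = 98330 × 0.30186 = 29682 Pa.

P ≈ 29700 Pa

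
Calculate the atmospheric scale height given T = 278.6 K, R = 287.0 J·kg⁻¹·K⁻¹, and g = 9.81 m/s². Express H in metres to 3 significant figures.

H ≈ 8150 m

The scale height of an isothermal atmosphere is H = RT/g.
H = 287.0 × 278.6 / 9.81 = 79958/9.81 = 8150.7 m.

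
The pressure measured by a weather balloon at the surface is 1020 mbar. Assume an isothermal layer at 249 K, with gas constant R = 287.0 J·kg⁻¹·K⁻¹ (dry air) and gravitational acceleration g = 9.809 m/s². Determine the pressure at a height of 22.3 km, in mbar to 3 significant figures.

Scale height: H = RT/g = 287.0 × 249 / 9.809 = 7285.5 m.
Barometric formula: P = P₀ exp(−z/H).
z/H = 22300/7285.5 = 3.0609; exp(−3.0609) = 0.046846.
P = 1020 × 0.046846 = 47.783 mbar.

P ≈ 47.8 mbar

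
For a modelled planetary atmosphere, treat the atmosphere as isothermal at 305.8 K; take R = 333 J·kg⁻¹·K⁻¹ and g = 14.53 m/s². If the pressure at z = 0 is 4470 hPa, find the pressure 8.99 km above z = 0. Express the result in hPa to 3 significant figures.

P ≈ 1240 hPa

Scale height: H = RT/g = 333 × 305.8 / 14.53 = 7008.4 m.
Barometric formula: P = P₀ exp(−z/H).
z/H = 8990.0/7008.4 = 1.2827; exp(−1.2827) = 0.27729.
P = 4470 × 0.27729 = 1239.5 hPa.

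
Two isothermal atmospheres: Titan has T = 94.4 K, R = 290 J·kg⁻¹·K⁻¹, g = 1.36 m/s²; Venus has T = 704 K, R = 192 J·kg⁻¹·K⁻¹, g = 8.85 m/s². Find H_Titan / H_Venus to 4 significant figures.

H_Titan/H_Venus ≈ 1.318

H = RT/g for each body.
H_Titan = 290 × 94.4 / 1.36 = 20129 m.
H_Venus = 192 × 704 / 8.85 = 15273 m.
H_Titan/H_Venus = 20129/15273 = 1.3179.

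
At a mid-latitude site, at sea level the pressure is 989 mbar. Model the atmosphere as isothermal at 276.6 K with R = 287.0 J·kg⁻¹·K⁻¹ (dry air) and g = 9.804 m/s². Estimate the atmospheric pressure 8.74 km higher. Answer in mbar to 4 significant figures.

P ≈ 336.1 mbar

Scale height: H = RT/g = 287.0 × 276.6 / 9.804 = 8097.1 m.
Barometric formula: P = P₀ exp(−z/H).
z/H = 8740.0/8097.1 = 1.0794; exp(−1.0794) = 0.33980.
P = 989 × 0.33980 = 336.06 mbar.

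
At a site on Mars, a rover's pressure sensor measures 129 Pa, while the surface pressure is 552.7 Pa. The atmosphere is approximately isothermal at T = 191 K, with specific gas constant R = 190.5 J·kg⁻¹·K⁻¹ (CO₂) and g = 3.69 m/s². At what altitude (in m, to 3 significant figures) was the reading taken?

z ≈ 14300 m

Scale height: H = RT/g = 190.5 × 191 / 3.69 = 9860.6 m.
Invert the barometric formula: z = H ln(P₀/P).
P₀/P = 552.7/129 = 4.2845; ln(4.2845) = 1.4550.
z = 9860.6 × 1.4550 = 14347 m.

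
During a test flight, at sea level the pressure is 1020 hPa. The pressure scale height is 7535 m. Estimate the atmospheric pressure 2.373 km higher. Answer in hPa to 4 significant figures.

P ≈ 744.4 hPa

Barometric formula: P = P₀ exp(−z/H).
z/H = 2373.0/7535.0 = 0.31493; exp(−0.31493) = 0.72984.
P = 1020 × 0.72984 = 744.44 hPa.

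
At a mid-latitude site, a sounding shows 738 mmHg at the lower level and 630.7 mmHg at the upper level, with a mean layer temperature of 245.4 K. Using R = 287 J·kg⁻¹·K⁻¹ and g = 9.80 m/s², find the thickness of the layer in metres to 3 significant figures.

Δz ≈ 1130 m

Hypsometric equation: Δz = (R T̄/g) ln(P₁/P₂).
R T̄/g = 287 × 245.4 / 9.80 = 7186.7 m.
ln(738/630.7) = ln(1.1701) = 0.15709.
Δz = 7186.7 × 0.15709 = 1129.0 m.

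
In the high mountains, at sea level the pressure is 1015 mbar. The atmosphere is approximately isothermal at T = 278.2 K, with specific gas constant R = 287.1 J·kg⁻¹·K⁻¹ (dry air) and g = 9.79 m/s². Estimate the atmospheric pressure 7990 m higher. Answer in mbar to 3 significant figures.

P ≈ 381 mbar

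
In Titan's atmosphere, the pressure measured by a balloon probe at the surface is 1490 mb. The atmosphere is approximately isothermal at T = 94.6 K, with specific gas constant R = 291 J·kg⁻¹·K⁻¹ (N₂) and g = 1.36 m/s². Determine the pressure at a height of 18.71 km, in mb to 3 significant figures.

Scale height: H = RT/g = 291 × 94.6 / 1.36 = 20242 m.
Barometric formula: P = P₀ exp(−z/H).
z/H = 18710/20242 = 0.92432; exp(−0.92432) = 0.39680.
P = 1490 × 0.39680 = 591.23 mb.

P ≈ 591 mb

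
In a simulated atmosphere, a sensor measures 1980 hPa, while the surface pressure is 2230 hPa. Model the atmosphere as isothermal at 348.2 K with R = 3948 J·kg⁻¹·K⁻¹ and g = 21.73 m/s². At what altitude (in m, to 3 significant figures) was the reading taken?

z ≈ 7520 m

Scale height: H = RT/g = 3948 × 348.2 / 21.73 = 63262 m.
Invert the barometric formula: z = H ln(P₀/P).
P₀/P = 2230/1980 = 1.1263; ln(1.1263) = 0.11894.
z = 63262 × 0.11894 = 7524.4 m.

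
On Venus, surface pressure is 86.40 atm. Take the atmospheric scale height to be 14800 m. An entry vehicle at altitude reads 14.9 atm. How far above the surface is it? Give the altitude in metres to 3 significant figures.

Invert the barometric formula: z = H ln(P₀/P).
P₀/P = 86.40/14.9 = 5.7987; ln(5.7987) = 1.7576.
z = 14800 × 1.7576 = 26012 m.

z ≈ 26000 m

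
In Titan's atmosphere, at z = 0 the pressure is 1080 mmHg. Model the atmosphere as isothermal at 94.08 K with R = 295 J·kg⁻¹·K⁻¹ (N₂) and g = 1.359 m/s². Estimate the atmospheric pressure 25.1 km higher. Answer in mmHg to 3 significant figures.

P ≈ 316 mmHg

Scale height: H = RT/g = 295 × 94.08 / 1.359 = 20422 m.
Barometric formula: P = P₀ exp(−z/H).
z/H = 25100/20422 = 1.2291; exp(−1.2291) = 0.29256.
P = 1080 × 0.29256 = 315.96 mmHg.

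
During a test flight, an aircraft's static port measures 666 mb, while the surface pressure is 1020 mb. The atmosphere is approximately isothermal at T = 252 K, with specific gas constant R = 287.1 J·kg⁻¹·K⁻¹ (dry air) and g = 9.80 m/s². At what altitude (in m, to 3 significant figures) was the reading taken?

z ≈ 3150 m

Scale height: H = RT/g = 287.1 × 252 / 9.80 = 7382.6 m.
Invert the barometric formula: z = H ln(P₀/P).
P₀/P = 1020/666 = 1.5315; ln(1.5315) = 0.42625.
z = 7382.6 × 0.42625 = 3146.8 m.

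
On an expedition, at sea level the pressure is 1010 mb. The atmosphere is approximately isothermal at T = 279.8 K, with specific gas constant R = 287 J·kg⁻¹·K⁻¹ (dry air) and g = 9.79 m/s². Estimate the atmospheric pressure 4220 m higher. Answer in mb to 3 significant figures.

P ≈ 604 mb

Scale height: H = RT/g = 287 × 279.8 / 9.79 = 8202.5 m.
Barometric formula: P = P₀ exp(−z/H).
z/H = 4220.0/8202.5 = 0.51448; exp(−0.51448) = 0.59781.
P = 1010 × 0.59781 = 603.79 mb.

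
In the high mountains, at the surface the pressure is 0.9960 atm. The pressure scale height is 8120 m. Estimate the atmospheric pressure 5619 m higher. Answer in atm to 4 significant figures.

P ≈ 0.4986 atm

Barometric formula: P = P₀ exp(−z/H).
z/H = 5619.0/8120.0 = 0.69200; exp(−0.69200) = 0.50057.
P = 0.9960 × 0.50057 = 0.49857 atm.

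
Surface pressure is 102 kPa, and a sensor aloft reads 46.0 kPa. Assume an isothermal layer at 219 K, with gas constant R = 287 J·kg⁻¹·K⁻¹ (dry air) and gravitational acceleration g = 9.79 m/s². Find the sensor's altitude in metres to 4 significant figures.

Scale height: H = RT/g = 287 × 219 / 9.79 = 6420.1 m.
Invert the barometric formula: z = H ln(P₀/P).
P₀/P = 102/46.0 = 2.2174; ln(2.2174) = 0.79634.
z = 6420.1 × 0.79634 = 5112.6 m.

z ≈ 5113 m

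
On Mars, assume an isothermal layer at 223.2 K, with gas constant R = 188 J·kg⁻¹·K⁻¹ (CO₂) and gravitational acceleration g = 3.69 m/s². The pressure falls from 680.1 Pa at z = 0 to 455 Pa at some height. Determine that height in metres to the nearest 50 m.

Scale height: H = RT/g = 188 × 223.2 / 3.69 = 11372 m.
Invert the barometric formula: z = H ln(P₀/P).
P₀/P = 680.1/455 = 1.4947; ln(1.4947) = 0.40193.
z = 11372 × 0.40193 = 4570.7 m.

z ≈ 4550 m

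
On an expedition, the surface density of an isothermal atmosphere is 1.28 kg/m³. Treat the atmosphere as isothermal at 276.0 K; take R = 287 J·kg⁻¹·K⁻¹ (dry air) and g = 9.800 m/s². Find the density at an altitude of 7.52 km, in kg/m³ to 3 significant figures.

ρ ≈ 0.505 kg/m³

Scale height: H = RT/g = 287 × 276.0 / 9.800 = 8082.9 m.
In an isothermal atmosphere, density decays like pressure: ρ = ρ₀ exp(−z/H).
z/H = 7520.0/8082.9 = 0.93036; exp(−0.93036) = 0.39441.
ρ = 1.28 × 0.39441 = 0.50484 kg/m³.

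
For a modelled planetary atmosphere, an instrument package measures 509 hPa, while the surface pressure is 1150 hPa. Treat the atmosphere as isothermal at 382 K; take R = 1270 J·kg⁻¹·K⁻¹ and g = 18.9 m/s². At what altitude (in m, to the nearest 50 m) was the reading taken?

z ≈ 20900 m

Scale height: H = RT/g = 1270 × 382 / 18.9 = 25669 m.
Invert the barometric formula: z = H ln(P₀/P).
P₀/P = 1150/509 = 2.2593; ln(2.2593) = 0.81506.
z = 25669 × 0.81506 = 20922 m.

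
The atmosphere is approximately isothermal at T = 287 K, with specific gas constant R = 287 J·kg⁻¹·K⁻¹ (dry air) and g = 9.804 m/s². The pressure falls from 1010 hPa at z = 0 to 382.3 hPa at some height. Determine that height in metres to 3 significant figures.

Scale height: H = RT/g = 287 × 287 / 9.804 = 8401.6 m.
Invert the barometric formula: z = H ln(P₀/P).
P₀/P = 1010/382.3 = 2.6419; ln(2.6419) = 0.97150.
z = 8401.6 × 0.97150 = 8162.2 m.

z ≈ 8160 m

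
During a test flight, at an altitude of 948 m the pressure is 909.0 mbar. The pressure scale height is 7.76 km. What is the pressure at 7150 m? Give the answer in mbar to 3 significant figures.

P ≈ 409 mbar

Between two levels, P₂ = P₁ exp(−Δz/H) with Δz = z₂ − z₁.
Δz = 7150.0 − 948.00 = 6202.0 m; Δz/H = 6202.0/7760.0 = 0.79923.
P₂ = 909.0 × exp(−0.79923) = 909.0 × 0.44968 = 408.76 mbar.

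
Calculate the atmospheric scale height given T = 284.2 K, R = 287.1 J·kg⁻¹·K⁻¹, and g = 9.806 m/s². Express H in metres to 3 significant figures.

The scale height of an isothermal atmosphere is H = RT/g.
H = 287.1 × 284.2 / 9.806 = 81594/9.806 = 8320.8 m.

H ≈ 8320 m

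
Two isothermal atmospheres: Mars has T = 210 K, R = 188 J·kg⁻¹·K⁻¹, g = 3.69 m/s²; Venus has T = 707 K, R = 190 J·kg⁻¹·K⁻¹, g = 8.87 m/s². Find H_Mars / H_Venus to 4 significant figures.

H_Mars/H_Venus ≈ 0.7065

H = RT/g for each body.
H_Mars = 188 × 210 / 3.69 = 10699 m.
H_Venus = 190 × 707 / 8.87 = 15144 m.
H_Mars/H_Venus = 10699/15144 = 0.70648.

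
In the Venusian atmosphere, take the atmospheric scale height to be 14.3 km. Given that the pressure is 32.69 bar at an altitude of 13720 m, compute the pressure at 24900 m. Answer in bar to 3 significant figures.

Between two levels, P₂ = P₁ exp(−Δz/H) with Δz = z₂ − z₁.
Δz = 24900 − 13720 = 11180 m; Δz/H = 11180/14300 = 0.78182.
P₂ = 32.69 × exp(−0.78182) = 32.69 × 0.45757 = 14.958 bar.

P ≈ 15.0 bar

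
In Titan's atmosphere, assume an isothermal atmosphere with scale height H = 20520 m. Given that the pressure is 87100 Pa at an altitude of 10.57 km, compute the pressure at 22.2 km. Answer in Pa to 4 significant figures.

P ≈ 49420 Pa

Between two levels, P₂ = P₁ exp(−Δz/H) with Δz = z₂ − z₁.
Δz = 22200 − 10570 = 11630 m; Δz/H = 11630/20520 = 0.56676.
P₂ = 87100 × exp(−0.56676) = 87100 × 0.56736 = 49417 Pa.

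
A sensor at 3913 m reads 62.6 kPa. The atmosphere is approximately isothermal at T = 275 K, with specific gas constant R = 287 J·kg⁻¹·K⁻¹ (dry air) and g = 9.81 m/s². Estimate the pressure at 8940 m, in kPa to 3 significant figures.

P ≈ 33.5 kPa

Scale height: H = RT/g = 287 × 275 / 9.81 = 8045.4 m.
Between two levels, P₂ = P₁ exp(−Δz/H) with Δz = z₂ − z₁.
Δz = 8940.0 − 3913.0 = 5027.0 m; Δz/H = 5027.0/8045.4 = 0.62483.
P₂ = 62.6 × exp(−0.62483) = 62.6 × 0.53535 = 33.513 kPa.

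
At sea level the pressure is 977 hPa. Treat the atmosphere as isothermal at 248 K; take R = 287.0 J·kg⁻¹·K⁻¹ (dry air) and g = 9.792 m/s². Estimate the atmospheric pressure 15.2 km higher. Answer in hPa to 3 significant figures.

Scale height: H = RT/g = 287.0 × 248 / 9.792 = 7268.8 m.
Barometric formula: P = P₀ exp(−z/H).
z/H = 15200/7268.8 = 2.0911; exp(−2.0911) = 0.12355.
P = 977 × 0.12355 = 120.71 hPa.

P ≈ 121 hPa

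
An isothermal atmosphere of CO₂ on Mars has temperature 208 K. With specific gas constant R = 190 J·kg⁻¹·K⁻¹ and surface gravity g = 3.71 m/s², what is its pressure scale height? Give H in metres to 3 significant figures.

H ≈ 10700 m

The scale height of an isothermal atmosphere is H = RT/g.
H = 190 × 208 / 3.71 = 39520/3.71 = 10652 m.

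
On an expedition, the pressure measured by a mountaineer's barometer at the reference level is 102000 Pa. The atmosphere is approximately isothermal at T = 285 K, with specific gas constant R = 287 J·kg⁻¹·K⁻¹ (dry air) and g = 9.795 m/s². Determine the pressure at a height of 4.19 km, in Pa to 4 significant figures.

P ≈ 61760 Pa

Scale height: H = RT/g = 287 × 285 / 9.795 = 8350.7 m.
Barometric formula: P = P₀ exp(−z/H).
z/H = 4190.0/8350.7 = 0.50175; exp(−0.50175) = 0.60547.
P = 102000 × 0.60547 = 61758 Pa.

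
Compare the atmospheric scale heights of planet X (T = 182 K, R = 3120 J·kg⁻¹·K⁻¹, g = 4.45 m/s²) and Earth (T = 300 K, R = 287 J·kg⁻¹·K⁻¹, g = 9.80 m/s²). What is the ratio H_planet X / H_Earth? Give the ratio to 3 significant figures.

H_planet X/H_Earth ≈ 14.5

H = RT/g for each body.
H_planet X = 3120 × 182 / 4.45 = 127600 m.
H_Earth = 287 × 300 / 9.80 = 8785.7 m.
H_planet X/H_Earth = 127600/8785.7 = 14.524.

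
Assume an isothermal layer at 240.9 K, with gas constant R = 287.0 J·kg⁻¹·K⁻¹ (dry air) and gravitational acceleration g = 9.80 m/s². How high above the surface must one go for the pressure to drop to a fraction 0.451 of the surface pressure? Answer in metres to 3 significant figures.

Scale height: H = RT/g = 287.0 × 240.9 / 9.80 = 7054.9 m.
Set P/P₀ = exp(−z/H) = 0.451, so z = −H ln(0.451).
−ln(0.451) = 0.79629; z = 7054.9 × 0.79629 = 5617.7 m.

z ≈ 5620 m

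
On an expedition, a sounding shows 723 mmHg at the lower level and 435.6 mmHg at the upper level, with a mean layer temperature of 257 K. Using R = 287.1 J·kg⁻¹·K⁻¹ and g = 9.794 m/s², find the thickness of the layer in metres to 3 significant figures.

Δz ≈ 3820 m

Hypsometric equation: Δz = (R T̄/g) ln(P₁/P₂).
R T̄/g = 287.1 × 257 / 9.794 = 7533.7 m.
ln(723/435.6) = ln(1.6598) = 0.50670.
Δz = 7533.7 × 0.50670 = 3817.3 m.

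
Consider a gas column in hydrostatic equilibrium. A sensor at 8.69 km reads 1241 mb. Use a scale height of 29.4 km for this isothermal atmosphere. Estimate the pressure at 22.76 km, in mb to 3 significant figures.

P ≈ 769 mb

Between two levels, P₂ = P₁ exp(−Δz/H) with Δz = z₂ − z₁.
Δz = 22760 − 8690.0 = 14070 m; Δz/H = 14070/29400 = 0.47857.
P₂ = 1241 × exp(−0.47857) = 1241 × 0.61967 = 769.01 mb.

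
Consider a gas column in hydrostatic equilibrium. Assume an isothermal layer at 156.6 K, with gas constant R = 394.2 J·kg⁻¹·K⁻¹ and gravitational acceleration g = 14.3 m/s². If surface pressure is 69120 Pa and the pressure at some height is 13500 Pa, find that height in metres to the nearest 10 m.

z ≈ 7050 m

Scale height: H = RT/g = 394.2 × 156.6 / 14.3 = 4316.9 m.
Invert the barometric formula: z = H ln(P₀/P).
P₀/P = 69120/13500 = 5.1200; ln(5.1200) = 1.6332.
z = 4316.9 × 1.6332 = 7050.4 m.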